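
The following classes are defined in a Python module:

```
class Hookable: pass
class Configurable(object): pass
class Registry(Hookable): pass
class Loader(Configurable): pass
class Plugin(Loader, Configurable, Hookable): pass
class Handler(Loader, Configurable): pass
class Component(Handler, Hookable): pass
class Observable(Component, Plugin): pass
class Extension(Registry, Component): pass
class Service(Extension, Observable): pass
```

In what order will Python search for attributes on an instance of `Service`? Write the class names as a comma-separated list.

L[Service] = Service + merge(L[Extension], L[Observable], [Extension Observable])
  take Extension:  [Extension Registry Component Handler Loader Configurable Hookable object] + [Observable Component Handler Plugin Loader Configurable Hookable object] + [Extension Observable]
  take Registry:  [Registry Component Handler Loader Configurable Hookable object] + [Observable Component Handler Plugin Loader Configurable Hookable object] + [Observable]
  take Observable:  [Component Handler Loader Configurable Hookable object] + [Observable Component Handler Plugin Loader Configurable Hookable object] + [Observable]
  take Component:  [Component Handler Loader Configurable Hookable object] + [Component Handler Plugin Loader Configurable Hookable object]
  take Handler:  [Handler Loader Configurable Hookable object] + [Handler Plugin Loader Configurable Hookable object]
  take Plugin:  [Loader Configurable Hookable object] + [Plugin Loader Configurable Hookable object]
  take Loader:  [Loader Configurable Hookable object] + [Loader Configurable Hookable object]
  take Configurable:  [Configurable Hookable object] + [Configurable Hookable object]
  take Hookable:  [Hookable object] + [Hookable object]
  take object:  [object] + [object]

Service, Extension, Registry, Observable, Component, Handler, Plugin, Loader, Configurable, Hookable, object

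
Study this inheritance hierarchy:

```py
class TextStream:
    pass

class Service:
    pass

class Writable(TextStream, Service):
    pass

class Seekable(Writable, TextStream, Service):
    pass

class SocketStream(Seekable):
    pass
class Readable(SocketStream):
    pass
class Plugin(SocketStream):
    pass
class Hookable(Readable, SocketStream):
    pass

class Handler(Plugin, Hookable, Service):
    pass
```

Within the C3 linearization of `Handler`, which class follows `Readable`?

SocketStream

L[Handler] = Handler + merge(L[Plugin], L[Hookable], L[Service], [Plugin Hookable Service])
  take Plugin:  [Plugin SocketStream Seekable Writable TextStream Service object] + [Hookable Readable SocketStream Seekable Writable TextStream Service object] + [Service object] + [Plugin Hookable Service]
  take Hookable:  [SocketStream Seekable Writable TextStream Service object] + [Hookable Readable SocketStream Seekable Writable TextStream Service object] + [Service object] + [Hookable Service]
  take Readable:  [SocketStream Seekable Writable TextStream Service object] + [Readable SocketStream Seekable Writable TextStream Service object] + [Service object] + [Service]
  take SocketStream:  [SocketStream Seekable Writable TextStream Service object] + [SocketStream Seekable Writable TextStream Service object] + [Service object] + [Service]
  take Seekable:  [Seekable Writable TextStream Service object] + [Seekable Writable TextStream Service object] + [Service object] + [Service]
  take Writable:  [Writable TextStream Service object] + [Writable TextStream Service object] + [Service object] + [Service]
  take TextStream:  [TextStream Service object] + [TextStream Service object] + [Service object] + [Service]
  take Service:  [Service object] + [Service object] + [Service object] + [Service]
  take object:  [object] + [object] + [object]
MRO: Handler Plugin Hookable Readable SocketStream Seekable Writable TextStream Service object
Readable is at position 3; next is SocketStream.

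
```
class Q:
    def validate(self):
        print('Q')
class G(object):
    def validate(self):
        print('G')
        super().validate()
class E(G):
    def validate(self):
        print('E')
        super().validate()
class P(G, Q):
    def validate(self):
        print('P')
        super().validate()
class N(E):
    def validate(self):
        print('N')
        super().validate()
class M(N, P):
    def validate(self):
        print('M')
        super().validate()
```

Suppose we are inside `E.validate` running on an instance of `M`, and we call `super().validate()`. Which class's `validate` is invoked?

L[M] = M + merge(L[N], L[P], [N P])
  take N:  [N E G object] + [P G Q object] + [N P]
  take E:  [E G object] + [P G Q object] + [P]
  take P:  [G object] + [P G Q object] + [P]
  take G:  [G object] + [G Q object]
  take Q:  [object] + [Q object]
  take object:  [object] + [object]
MRO: M N E P G Q object
super() in E.validate on a M instance goes to the class after E in M's MRO: P.

P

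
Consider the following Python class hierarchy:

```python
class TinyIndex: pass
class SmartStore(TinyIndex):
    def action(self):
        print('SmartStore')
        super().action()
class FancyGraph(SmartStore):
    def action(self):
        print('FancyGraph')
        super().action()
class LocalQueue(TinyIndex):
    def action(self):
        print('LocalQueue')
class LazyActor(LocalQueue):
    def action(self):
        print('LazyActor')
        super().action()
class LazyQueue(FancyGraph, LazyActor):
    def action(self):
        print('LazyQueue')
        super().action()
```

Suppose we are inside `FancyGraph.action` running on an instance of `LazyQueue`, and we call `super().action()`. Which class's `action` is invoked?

L[LazyQueue] = LazyQueue + merge(L[FancyGraph], L[LazyActor], [FancyGraph LazyActor])
  take FancyGraph:  [FancyGraph SmartStore TinyIndex object] + [LazyActor LocalQueue TinyIndex object] + [FancyGraph LazyActor]
  take SmartStore:  [SmartStore TinyIndex object] + [LazyActor LocalQueue TinyIndex object] + [LazyActor]
  take LazyActor:  [TinyIndex object] + [LazyActor LocalQueue TinyIndex object] + [LazyActor]
  take LocalQueue:  [TinyIndex object] + [LocalQueue TinyIndex object]
  take TinyIndex:  [TinyIndex object] + [TinyIndex object]
  take object:  [object] + [object]
MRO: LazyQueue FancyGraph SmartStore LazyActor LocalQueue TinyIndex object
super() in FancyGraph.action on a LazyQueue instance goes to the class after FancyGraph in LazyQueue's MRO: SmartStore.

SmartStore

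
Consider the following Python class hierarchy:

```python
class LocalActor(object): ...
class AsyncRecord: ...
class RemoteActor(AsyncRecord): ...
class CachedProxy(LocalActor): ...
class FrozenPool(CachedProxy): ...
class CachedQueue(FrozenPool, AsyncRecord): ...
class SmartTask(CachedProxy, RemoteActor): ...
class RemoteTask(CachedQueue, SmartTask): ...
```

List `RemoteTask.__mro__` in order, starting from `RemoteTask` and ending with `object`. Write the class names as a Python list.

L[RemoteTask] = RemoteTask + merge(L[CachedQueue], L[SmartTask], [CachedQueue SmartTask])
  take CachedQueue:  [CachedQueue FrozenPool CachedProxy LocalActor AsyncRecord object] + [SmartTask CachedProxy LocalActor RemoteActor AsyncRecord object] + [CachedQueue SmartTask]
  take FrozenPool:  [FrozenPool CachedProxy LocalActor AsyncRecord object] + [SmartTask CachedProxy LocalActor RemoteActor AsyncRecord object] + [SmartTask]
  take SmartTask:  [CachedProxy LocalActor AsyncRecord object] + [SmartTask CachedProxy LocalActor RemoteActor AsyncRecord object] + [SmartTask]
  take CachedProxy:  [CachedProxy LocalActor AsyncRecord object] + [CachedProxy LocalActor RemoteActor AsyncRecord object]
  take LocalActor:  [LocalActor AsyncRecord object] + [LocalActor RemoteActor AsyncRecord object]
  take RemoteActor:  [AsyncRecord object] + [RemoteActor AsyncRecord object]
  take AsyncRecord:  [AsyncRecord object] + [AsyncRecord object]
  take object:  [object] + [object]

[RemoteTask, CachedQueue, FrozenPool, SmartTask, CachedProxy, LocalActor, RemoteActor, AsyncRecord, object]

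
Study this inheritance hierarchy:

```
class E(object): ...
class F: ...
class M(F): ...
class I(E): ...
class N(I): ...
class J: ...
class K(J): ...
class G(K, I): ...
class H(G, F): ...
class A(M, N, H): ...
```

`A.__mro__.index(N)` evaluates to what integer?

2

L[A] = A + merge(L[M], L[N], L[H], [M N H])
  take M:  [M F object] + [N I E object] + [H G K J I E F object] + [M N H]
  take N:  [F object] + [N I E object] + [H G K J I E F object] + [N H]
  take H:  [F object] + [I E object] + [H G K J I E F object] + [H]
  take G:  [F object] + [I E object] + [G K J I E F object]
  take K:  [F object] + [I E object] + [K J I E F object]
  take J:  [F object] + [I E object] + [J I E F object]
  take I:  [F object] + [I E object] + [I E F object]
  take E:  [F object] + [E object] + [E F object]
  take F:  [F object] + [object] + [F object]
  take object:  [object] + [object] + [object]
MRO: A M N H G K J I E F object
N sits at index 2.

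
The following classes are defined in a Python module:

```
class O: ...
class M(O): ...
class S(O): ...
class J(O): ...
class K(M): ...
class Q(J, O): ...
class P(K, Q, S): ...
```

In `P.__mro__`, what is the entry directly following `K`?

M

L[P] = P + merge(L[K], L[Q], L[S], [K Q S])
  take K:  [K M O object] + [Q J O object] + [S O object] + [K Q S]
  take M:  [M O object] + [Q J O object] + [S O object] + [Q S]
  take Q:  [O object] + [Q J O object] + [S O object] + [Q S]
  take J:  [O object] + [J O object] + [S O object] + [S]
  take S:  [O object] + [O object] + [S O object] + [S]
  take O:  [O object] + [O object] + [O object]
  take object:  [object] + [object] + [object]
MRO: P K M Q J S O object
K is at position 1; next is M.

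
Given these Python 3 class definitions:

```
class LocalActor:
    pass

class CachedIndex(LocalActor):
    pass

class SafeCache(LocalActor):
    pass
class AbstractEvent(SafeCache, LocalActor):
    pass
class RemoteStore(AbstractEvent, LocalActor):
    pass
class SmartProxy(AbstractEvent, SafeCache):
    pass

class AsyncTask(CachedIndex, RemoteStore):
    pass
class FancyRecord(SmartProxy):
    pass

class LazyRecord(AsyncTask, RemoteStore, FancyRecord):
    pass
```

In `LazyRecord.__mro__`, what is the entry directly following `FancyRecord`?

SmartProxy

L[LazyRecord] = LazyRecord + merge(L[AsyncTask], L[RemoteStore], L[FancyRecord], [AsyncTask RemoteStore FancyRecord])
  take AsyncTask:  [AsyncTask CachedIndex RemoteStore AbstractEvent SafeCache LocalActor object] + [RemoteStore AbstractEvent SafeCache LocalActor object] + [FancyRecord SmartProxy AbstractEvent SafeCache LocalActor object] + [AsyncTask RemoteStore FancyRecord]
  take CachedIndex:  [CachedIndex RemoteStore AbstractEvent SafeCache LocalActor object] + [RemoteStore AbstractEvent SafeCache LocalActor object] + [FancyRecord SmartProxy AbstractEvent SafeCache LocalActor object] + [RemoteStore FancyRecord]
  take RemoteStore:  [RemoteStore AbstractEvent SafeCache LocalActor object] + [RemoteStore AbstractEvent SafeCache LocalActor object] + [FancyRecord SmartProxy AbstractEvent SafeCache LocalActor object] + [RemoteStore FancyRecord]
  take FancyRecord:  [AbstractEvent SafeCache LocalActor object] + [AbstractEvent SafeCache LocalActor object] + [FancyRecord SmartProxy AbstractEvent SafeCache LocalActor object] + [FancyRecord]
  take SmartProxy:  [AbstractEvent SafeCache LocalActor object] + [AbstractEvent SafeCache LocalActor object] + [SmartProxy AbstractEvent SafeCache LocalActor object]
  take AbstractEvent:  [AbstractEvent SafeCache LocalActor object] + [AbstractEvent SafeCache LocalActor object] + [AbstractEvent SafeCache LocalActor object]
  take SafeCache:  [SafeCache LocalActor object] + [SafeCache LocalActor object] + [SafeCache LocalActor object]
  take LocalActor:  [LocalActor object] + [LocalActor object] + [LocalActor object]
  take object:  [object] + [object] + [object]
MRO: LazyRecord AsyncTask CachedIndex RemoteStore FancyRecord SmartProxy AbstractEvent SafeCache LocalActor object
FancyRecord is at position 4; next is SmartProxy.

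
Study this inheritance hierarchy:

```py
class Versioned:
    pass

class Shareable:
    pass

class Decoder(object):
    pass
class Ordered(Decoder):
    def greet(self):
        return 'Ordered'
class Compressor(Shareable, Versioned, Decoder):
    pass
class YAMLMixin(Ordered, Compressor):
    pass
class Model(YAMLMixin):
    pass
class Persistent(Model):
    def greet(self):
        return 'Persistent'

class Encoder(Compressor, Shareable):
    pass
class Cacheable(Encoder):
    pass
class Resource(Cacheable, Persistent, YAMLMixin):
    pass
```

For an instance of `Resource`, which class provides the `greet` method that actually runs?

L[Resource] = Resource + merge(L[Cacheable], L[Persistent], L[YAMLMixin], [Cacheable Persistent YAMLMixin])
  take Cacheable:  [Cacheable Encoder Compressor Shareable Versioned Decoder object] + [Persistent Model YAMLMixin Ordered Compressor Shareable Versioned Decoder object] + [YAMLMixin Ordered Compressor Shareable Versioned Decoder object] + [Cacheable Persistent YAMLMixin]
  take Encoder:  [Encoder Compressor Shareable Versioned Decoder object] + [Persistent Model YAMLMixin Ordered Compressor Shareable Versioned Decoder object] + [YAMLMixin Ordered Compressor Shareable Versioned Decoder object] + [Persistent YAMLMixin]
  take Persistent:  [Compressor Shareable Versioned Decoder object] + [Persistent Model YAMLMixin Ordered Compressor Shareable Versioned Decoder object] + [YAMLMixin Ordered Compressor Shareable Versioned Decoder object] + [Persistent YAMLMixin]
  take Model:  [Compressor Shareable Versioned Decoder object] + [Model YAMLMixin Ordered Compressor Shareable Versioned Decoder object] + [YAMLMixin Ordered Compressor Shareable Versioned Decoder object] + [YAMLMixin]
  take YAMLMixin:  [Compressor Shareable Versioned Decoder object] + [YAMLMixin Ordered Compressor Shareable Versioned Decoder object] + [YAMLMixin Ordered Compressor Shareable Versioned Decoder object] + [YAMLMixin]
  take Ordered:  [Compressor Shareable Versioned Decoder object] + [Ordered Compressor Shareable Versioned Decoder object] + [Ordered Compressor Shareable Versioned Decoder object]
  take Compressor:  [Compressor Shareable Versioned Decoder object] + [Compressor Shareable Versioned Decoder object] + [Compressor Shareable Versioned Decoder object]
  take Shareable:  [Shareable Versioned Decoder object] + [Shareable Versioned Decoder object] + [Shareable Versioned Decoder object]
  take Versioned:  [Versioned Decoder object] + [Versioned Decoder object] + [Versioned Decoder object]
  take Decoder:  [Decoder object] + [Decoder object] + [Decoder object]
  take object:  [object] + [object] + [object]
MRO: Resource Cacheable Encoder Persistent Model YAMLMixin Ordered Compressor Shareable Versioned Decoder object
greet is defined in: Ordered, Persistent. First along the MRO is Persistent.

Persistent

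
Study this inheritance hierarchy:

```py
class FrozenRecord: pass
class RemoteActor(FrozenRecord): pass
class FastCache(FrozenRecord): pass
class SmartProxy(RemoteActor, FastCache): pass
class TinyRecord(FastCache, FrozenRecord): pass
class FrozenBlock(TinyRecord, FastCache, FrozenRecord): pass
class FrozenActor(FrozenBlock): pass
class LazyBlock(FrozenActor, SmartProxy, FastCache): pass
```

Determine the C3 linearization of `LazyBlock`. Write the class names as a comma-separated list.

LazyBlock, FrozenActor, FrozenBlock, TinyRecord, SmartProxy, RemoteActor, FastCache, FrozenRecord, object

L[LazyBlock] = LazyBlock + merge(L[FrozenActor], L[SmartProxy], L[FastCache], [FrozenActor SmartProxy FastCache])
  take FrozenActor:  [FrozenActor FrozenBlock TinyRecord FastCache FrozenRecord object] + [SmartProxy RemoteActor FastCache FrozenRecord object] + [FastCache FrozenRecord object] + [FrozenActor SmartProxy FastCache]
  take FrozenBlock:  [FrozenBlock TinyRecord FastCache FrozenRecord object] + [SmartProxy RemoteActor FastCache FrozenRecord object] + [FastCache FrozenRecord object] + [SmartProxy FastCache]
  take TinyRecord:  [TinyRecord FastCache FrozenRecord object] + [SmartProxy RemoteActor FastCache FrozenRecord object] + [FastCache FrozenRecord object] + [SmartProxy FastCache]
  take SmartProxy:  [FastCache FrozenRecord object] + [SmartProxy RemoteActor FastCache FrozenRecord object] + [FastCache FrozenRecord object] + [SmartProxy FastCache]
  take RemoteActor:  [FastCache FrozenRecord object] + [RemoteActor FastCache FrozenRecord object] + [FastCache FrozenRecord object] + [FastCache]
  take FastCache:  [FastCache FrozenRecord object] + [FastCache FrozenRecord object] + [FastCache FrozenRecord object] + [FastCache]
  take FrozenRecord:  [FrozenRecord object] + [FrozenRecord object] + [FrozenRecord object]
  take object:  [object] + [object] + [object]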